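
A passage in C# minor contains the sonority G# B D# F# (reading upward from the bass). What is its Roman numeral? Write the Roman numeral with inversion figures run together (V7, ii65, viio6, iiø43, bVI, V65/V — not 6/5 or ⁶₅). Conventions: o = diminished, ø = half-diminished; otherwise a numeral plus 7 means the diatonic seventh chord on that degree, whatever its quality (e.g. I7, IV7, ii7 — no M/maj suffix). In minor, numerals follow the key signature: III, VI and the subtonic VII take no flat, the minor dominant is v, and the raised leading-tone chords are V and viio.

v7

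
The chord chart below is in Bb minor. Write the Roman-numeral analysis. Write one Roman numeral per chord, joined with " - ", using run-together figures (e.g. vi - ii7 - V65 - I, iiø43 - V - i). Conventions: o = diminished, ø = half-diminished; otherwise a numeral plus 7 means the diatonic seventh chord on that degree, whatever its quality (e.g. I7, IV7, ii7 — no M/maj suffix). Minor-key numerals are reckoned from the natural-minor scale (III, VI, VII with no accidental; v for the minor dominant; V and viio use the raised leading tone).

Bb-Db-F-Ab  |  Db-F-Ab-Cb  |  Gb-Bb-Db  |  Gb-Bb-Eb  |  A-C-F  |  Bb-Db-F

Bb-Db-F-Ab: minor seventh chord on Bb = scale degree 1 → i7.
Db-F-Ab-Cb is the secondary dominant of VI (dominant seventh chord on Db): V7/VI.
Gb-Bb-Db has root Gb, degree 6 in Bb minor, so VI.
Gb-Bb-Eb: root Eb is the subdominant; minor triad there is iv6.
A-C-F has root F, degree 5 in Bb minor, so V6.
Bb-Db-F: root Bb is the tonic; minor triad there is i.

i7 - V7/VI - VI - iv6 - V6 - i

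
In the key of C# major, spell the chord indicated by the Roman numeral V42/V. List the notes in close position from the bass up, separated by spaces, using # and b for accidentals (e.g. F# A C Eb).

C# D# F## A#

V42/V is a secondary dominant — the dominant seventh of V. V in C# major is G#, so the applied chord's root is D#, a perfect fifth above.
Building a dominant seventh chord on D# gives D#-F##-A#-C#.
With the 42 figure the chord is in third inversion; from the bass C# upward in close position it reads C#-D#-F##-A#.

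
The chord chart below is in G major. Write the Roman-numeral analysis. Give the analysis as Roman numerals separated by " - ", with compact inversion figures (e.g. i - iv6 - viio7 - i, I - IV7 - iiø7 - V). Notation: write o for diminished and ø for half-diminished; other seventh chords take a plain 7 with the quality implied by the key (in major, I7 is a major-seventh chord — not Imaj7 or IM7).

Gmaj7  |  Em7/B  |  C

I7 - vi43 - IV

Gmaj7 has root G, degree 1 in G major, so I7.
Em7/B: minor seventh chord on E = scale degree 6 → vi43.
C has root C, degree 4 in G major, so IV.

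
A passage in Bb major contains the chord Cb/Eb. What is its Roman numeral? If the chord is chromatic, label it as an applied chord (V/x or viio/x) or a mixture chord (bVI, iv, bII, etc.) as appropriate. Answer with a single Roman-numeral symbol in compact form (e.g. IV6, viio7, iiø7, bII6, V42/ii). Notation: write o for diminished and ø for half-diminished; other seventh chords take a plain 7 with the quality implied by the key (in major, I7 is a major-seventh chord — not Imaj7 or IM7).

bII6

The pitches Cb-Eb-Gb form a major triad rooted on Cb.
Cb is the lowered second degree of Bb major (diatonic 2 would be C). This is the Neapolitan sixth — a major triad on the lowered second degree, here in its customary first inversion.
With Eb in the bass the chord is in first inversion, so the figured bass is 6.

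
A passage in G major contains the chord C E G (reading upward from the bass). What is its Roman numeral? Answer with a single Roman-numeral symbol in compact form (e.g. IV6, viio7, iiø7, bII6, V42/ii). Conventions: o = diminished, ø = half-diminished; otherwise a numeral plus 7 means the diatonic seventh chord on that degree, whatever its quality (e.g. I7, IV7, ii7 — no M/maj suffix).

IV

Stacked in thirds the chord is C-E-G: a major triad on C.
In G major, C is the subdominant; the diatonic major triad there is IV.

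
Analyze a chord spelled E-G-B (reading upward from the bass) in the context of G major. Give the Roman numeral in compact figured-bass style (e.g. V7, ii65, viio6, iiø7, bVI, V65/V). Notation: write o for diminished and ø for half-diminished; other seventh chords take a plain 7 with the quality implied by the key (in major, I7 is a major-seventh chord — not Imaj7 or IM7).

Stacked in thirds the chord is E-G-B: a minor triad on E.
E is scale degree 6 in G major, and a minor triad on that degree is written vi.

vi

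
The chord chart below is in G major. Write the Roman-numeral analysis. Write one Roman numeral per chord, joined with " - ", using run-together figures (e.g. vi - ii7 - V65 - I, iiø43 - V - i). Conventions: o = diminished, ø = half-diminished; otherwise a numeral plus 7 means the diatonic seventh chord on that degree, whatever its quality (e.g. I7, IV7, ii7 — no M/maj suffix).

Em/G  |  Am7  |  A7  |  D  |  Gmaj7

Em/G has root E, degree 6 in G major, so vi6.
Am7: root A is the supertonic; minor seventh chord there is ii7.
A7 is the secondary dominant of V (dominant seventh chord on A): V7/V.
D has root D, degree 5 in G major, so V.
Gmaj7: major seventh chord on G = scale degree 1 → I7.

vi6 - ii7 - V7/V - V - I7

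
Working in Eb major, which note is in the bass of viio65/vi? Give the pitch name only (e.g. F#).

D

The applied chord viio65/vi is rooted on B: B-D-F-Ab.
The figure 65 means first inversion — the third is in the bass.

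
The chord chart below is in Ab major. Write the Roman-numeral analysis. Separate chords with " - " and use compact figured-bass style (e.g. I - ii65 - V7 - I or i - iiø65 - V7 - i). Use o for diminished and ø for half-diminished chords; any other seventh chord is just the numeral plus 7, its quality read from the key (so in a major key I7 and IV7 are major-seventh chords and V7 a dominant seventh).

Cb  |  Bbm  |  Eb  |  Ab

bIII - ii - V - I

Cb: Cb with this quality isn't in the key; it's bIII, borrowed from the parallel minor.
Bbm: minor triad on Bb = scale degree 2 → ii.
Eb has root Eb, degree 5 in Ab major, so V.
Ab has root Ab, degree 1 in Ab major, so I.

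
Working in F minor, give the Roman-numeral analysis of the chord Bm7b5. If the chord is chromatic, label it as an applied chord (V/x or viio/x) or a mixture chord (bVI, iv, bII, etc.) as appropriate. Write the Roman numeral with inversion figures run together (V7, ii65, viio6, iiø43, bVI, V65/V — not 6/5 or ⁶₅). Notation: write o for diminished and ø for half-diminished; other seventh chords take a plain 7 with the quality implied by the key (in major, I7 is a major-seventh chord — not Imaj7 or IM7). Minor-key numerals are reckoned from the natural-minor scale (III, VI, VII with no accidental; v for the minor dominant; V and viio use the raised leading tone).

viiø7/V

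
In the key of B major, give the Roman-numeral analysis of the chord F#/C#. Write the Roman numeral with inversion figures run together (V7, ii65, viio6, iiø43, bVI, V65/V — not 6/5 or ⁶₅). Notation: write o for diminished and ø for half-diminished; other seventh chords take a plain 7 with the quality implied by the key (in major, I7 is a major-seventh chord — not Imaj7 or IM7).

V64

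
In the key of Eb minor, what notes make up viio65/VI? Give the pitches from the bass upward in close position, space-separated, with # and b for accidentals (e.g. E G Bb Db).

Db Fb Abb Bb

The slash marks an applied leading-tone chord: viio of VI. In Eb minor, VI is Cb, so the leading tone to it is Bb, a half step below.
Building a fully diminished seventh chord on Bb gives Bb-Db-Fb-Abb.
With the 65 figure the chord is in first inversion; from the bass Db upward in close position it reads Db-Fb-Abb-Bb.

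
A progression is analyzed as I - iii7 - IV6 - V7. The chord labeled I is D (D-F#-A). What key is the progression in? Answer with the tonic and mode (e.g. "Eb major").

D major

I is given as D-F#-A — a major triad with root D.
If D is scale degree 1 and the mode makes that degree carry a major triad, the tonic is D and the mode is major.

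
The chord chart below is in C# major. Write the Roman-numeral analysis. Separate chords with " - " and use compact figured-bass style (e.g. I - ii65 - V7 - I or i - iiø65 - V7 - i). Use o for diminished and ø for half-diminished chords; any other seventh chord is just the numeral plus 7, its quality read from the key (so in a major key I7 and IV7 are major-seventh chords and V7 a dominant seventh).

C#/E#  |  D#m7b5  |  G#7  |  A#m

C#/E#: major triad on C# = scale degree 1 → I6.
D#m7b5: half-diminished seventh chord on D# — chromatic; iiø7 (borrowed from the parallel minor).
G#7: dominant seventh chord on G# = scale degree 5 → V7.
A#m has root A#, degree 6 in C# major, so vi.

I6 - iiø7 - V7 - vi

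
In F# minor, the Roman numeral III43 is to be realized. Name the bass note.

E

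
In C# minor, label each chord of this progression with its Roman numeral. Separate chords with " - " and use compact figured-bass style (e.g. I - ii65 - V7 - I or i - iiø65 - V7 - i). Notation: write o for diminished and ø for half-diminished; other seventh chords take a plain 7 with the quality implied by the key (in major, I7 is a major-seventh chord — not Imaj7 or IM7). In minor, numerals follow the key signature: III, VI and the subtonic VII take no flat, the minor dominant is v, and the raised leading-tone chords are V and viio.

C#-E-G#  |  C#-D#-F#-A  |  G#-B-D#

C#-E-G# has root C#, degree 1 in C# minor, so i.
C#-D#-F#-A has root D#, degree 2 in C# minor, so iiø42.
G#-B-D#: root G# is the dominant; minor triad there is v.

i - iiø42 - v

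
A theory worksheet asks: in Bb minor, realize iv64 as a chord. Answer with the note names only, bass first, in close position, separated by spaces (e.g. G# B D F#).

The numeral's case and figure indicate a minor triad. In Bb minor its root, the fourth degree, is Eb.
That chord is spelled Eb-Gb-Bb.
The figured bass 64 indicates second inversion, placing the fifth (Bb) in the bass: Bb-Eb-Gb.

Bb Eb Gb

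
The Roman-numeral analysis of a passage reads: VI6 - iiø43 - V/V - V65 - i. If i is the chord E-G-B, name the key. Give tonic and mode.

i is given as E-G-B — a minor triad with root E.
If E is scale degree 1 and the mode makes that degree carry a minor triad, the tonic is E and the mode is minor.

E minor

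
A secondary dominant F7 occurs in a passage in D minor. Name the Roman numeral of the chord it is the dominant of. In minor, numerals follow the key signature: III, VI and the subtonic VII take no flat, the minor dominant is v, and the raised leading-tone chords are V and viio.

VI

The chord is a dominant seventh chord on F.
A dominant resolves down a perfect fifth: F → Bb. In D minor, Bb is scale degree 6, i.e. VI.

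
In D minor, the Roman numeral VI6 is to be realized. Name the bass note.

VI in D minor has root Bb; the chord is Bb-D-F.
The figure 6 means first inversion — the third is in the bass.

D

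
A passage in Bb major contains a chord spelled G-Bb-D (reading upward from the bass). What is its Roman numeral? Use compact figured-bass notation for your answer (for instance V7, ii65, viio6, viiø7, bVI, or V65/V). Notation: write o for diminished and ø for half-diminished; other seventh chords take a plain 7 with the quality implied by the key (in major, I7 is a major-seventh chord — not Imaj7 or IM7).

vi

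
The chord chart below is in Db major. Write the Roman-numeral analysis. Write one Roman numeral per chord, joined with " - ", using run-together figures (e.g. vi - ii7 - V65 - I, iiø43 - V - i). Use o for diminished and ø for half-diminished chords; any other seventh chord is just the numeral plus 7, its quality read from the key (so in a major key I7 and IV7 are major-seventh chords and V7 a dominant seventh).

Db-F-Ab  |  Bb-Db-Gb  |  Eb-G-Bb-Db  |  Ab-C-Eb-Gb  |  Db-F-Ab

I - IV6 - V7/V - V7 - I

Db-F-Ab: major triad on Db = scale degree 1 → I.
Bb-Db-Gb: major triad on Gb = scale degree 4 → IV6.
Eb-G-Bb-Db: chromatic; Eb is V of V, so V7/V.
Ab-C-Eb-Gb: dominant seventh chord on Ab = scale degree 5 → V7.
Db-F-Ab: root Db is the tonic; major triad there is I.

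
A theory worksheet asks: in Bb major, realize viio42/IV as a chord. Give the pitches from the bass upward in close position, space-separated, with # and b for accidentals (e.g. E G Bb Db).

Cb D F Ab

The slash marks an applied leading-tone chord: viio of IV. In Bb major, IV is Eb, so the leading tone to it is D, a half step below.
Building a fully diminished seventh chord on D gives D-F-Ab-Cb.
The figured bass 42 indicates third inversion, placing the seventh (Cb) in the bass: Cb-D-F-Ab.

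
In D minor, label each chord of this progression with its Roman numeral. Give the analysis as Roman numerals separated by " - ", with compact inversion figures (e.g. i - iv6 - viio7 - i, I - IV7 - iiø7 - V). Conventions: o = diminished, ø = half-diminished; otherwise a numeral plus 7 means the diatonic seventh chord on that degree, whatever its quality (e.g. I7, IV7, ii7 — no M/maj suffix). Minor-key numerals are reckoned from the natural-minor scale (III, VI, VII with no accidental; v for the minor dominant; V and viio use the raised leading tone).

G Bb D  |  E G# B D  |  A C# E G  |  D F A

iv - V7/V - V7 - i

G-Bb-D has root G, degree 4 in D minor, so iv.
E-G#-B-D: a dominant seventh chord on E, the applied dominant of V → V7/V.
A-C#-E-G has root A, degree 5 in D minor, so V7.
D-F-A has root D, degree 1 in D minor, so i.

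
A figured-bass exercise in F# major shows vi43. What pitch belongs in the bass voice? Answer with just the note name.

vi in F# major has root D#; the chord is D#-F#-A#-C#.
The figure 43 means second inversion — the fifth is in the bass.

A#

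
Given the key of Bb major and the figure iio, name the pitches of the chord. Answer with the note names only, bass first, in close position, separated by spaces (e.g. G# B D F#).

C Eb Gb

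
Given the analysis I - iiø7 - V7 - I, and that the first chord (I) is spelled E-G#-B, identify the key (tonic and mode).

The anchor chord is a major triad on E, labeled I.
If E is scale degree 1 and the mode makes that degree carry a major triad, the tonic is E and the mode is major.

E major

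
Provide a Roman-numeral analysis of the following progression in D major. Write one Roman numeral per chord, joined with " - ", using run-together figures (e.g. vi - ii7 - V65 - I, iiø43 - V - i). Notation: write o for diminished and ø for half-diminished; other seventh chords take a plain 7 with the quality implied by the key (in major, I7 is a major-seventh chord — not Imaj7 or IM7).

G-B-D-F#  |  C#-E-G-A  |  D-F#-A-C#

G-B-D-F#: major seventh chord on G = scale degree 4 → IV7.
C#-E-G-A: dominant seventh chord on A = scale degree 5 → V65.
D-F#-A-C# has root D, degree 1 in D major, so I7.

IV7 - V65 - I7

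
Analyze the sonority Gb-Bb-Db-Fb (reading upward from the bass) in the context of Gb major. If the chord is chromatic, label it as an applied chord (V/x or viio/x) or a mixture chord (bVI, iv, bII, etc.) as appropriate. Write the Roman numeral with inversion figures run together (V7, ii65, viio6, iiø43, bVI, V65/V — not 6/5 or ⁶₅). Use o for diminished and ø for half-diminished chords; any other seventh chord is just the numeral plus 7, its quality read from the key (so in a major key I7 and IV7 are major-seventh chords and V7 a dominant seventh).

The pitches Gb-Bb-Db-Fb form a dominant seventh chord rooted on Gb.
Gb is not a diatonic chord root with this quality in Gb major, but it lies a perfect fifth above Cb (IV), so the chord functions as an applied dominant of IV.

V7/IV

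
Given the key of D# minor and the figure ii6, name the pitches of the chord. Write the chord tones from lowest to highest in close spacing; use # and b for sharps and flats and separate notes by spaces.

G# B# E#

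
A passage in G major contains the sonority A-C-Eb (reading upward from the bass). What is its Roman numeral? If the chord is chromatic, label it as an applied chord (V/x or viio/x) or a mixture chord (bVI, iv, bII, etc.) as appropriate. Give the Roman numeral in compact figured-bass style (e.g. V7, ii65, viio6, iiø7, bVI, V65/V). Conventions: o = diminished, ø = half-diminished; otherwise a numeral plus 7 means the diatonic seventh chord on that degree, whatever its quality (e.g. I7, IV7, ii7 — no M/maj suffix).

Stacked in thirds the chord is A-C-Eb: a diminished triad on A.
A is the second degree of G major. This is the diminished supertonic triad, borrowed from the parallel minor.

iio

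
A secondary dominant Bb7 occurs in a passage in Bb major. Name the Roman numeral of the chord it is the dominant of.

The chord is a dominant seventh chord on Bb.
A dominant resolves down a perfect fifth: Bb → Eb. In Bb major, Eb is scale degree 4, i.e. IV.

IV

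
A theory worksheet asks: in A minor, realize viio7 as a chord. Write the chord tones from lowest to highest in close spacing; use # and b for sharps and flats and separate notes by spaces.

G# B D F

In A minor, the leading-tone chord is built on the raised seventh degree, G#.
Stacking thirds from G# gives G#-B-D-F.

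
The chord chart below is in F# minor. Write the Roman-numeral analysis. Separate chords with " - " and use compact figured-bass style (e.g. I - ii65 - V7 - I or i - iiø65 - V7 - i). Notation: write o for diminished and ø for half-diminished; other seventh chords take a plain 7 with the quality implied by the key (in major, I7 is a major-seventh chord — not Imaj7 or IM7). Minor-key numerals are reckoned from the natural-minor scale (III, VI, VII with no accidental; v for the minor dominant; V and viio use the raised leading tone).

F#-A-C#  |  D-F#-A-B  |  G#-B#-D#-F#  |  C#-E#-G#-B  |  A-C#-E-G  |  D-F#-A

i - iv65 - V7/V - V7 - V7/VI - VI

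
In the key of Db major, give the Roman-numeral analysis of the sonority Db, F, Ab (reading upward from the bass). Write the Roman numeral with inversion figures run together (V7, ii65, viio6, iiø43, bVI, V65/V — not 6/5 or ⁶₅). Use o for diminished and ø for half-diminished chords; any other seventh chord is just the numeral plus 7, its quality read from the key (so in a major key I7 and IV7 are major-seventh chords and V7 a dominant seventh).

The pitches Db-F-Ab form a major triad rooted on Db.
Db is scale degree 1 in Db major, and a major triad on that degree is written I.

I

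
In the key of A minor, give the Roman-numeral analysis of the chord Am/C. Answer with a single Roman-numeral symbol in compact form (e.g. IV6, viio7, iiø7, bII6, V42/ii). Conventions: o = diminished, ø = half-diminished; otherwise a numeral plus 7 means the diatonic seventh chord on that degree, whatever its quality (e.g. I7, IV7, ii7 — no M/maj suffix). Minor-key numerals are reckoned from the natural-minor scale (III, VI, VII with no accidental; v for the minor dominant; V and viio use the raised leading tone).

i6

The pitches A-C-E form a minor triad rooted on A.
In A minor, A is the tonic; the diatonic minor triad there is i.
With C in the bass the chord is in first inversion, so the figured bass is 6.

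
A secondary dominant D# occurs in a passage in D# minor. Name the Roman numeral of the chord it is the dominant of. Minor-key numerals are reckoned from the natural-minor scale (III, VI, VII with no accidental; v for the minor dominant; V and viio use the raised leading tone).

iv

The chord is a major triad on D#.
A dominant resolves down a perfect fifth: D# → G#. In D# minor, G# is scale degree 4, i.e. iv.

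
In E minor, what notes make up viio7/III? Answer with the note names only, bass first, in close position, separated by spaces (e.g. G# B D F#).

F# A C Eb

The slash marks an applied leading-tone chord: viio of III. In E minor, III is G, so the leading tone to it is F#, a half step below.
Building a fully diminished seventh chord on F# gives F#-A-C-Eb.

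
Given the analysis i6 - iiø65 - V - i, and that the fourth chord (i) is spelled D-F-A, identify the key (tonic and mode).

D minor

i is given as D-F-A — a minor triad with root D.
If D is scale degree 1 and the mode makes that degree carry a minor triad, the tonic is D and the mode is minor.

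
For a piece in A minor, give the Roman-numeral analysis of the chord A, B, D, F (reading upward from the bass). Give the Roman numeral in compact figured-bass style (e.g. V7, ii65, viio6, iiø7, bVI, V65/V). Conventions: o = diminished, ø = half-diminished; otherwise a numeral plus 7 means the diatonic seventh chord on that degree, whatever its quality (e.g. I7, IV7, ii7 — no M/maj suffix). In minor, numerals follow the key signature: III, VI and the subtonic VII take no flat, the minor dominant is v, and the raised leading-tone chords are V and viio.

iiø42

Stacked in thirds the chord is B-D-F-A: a half-diminished seventh chord on B.
B is scale degree 2 in A minor, and a half-diminished seventh chord on that degree is written iiø7.
With A in the bass the chord is in third inversion, so the figured bass is 42.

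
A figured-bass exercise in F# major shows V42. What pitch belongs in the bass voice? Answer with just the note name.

B

V in F# major has root C#; the chord is C#-E#-G#-B.
The figure 42 means third inversion — the seventh is in the bass.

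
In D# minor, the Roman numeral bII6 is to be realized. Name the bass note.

bII in D# minor has root E; the chord is E-G#-B.
The figure 6 means first inversion — the third is in the bass.

G#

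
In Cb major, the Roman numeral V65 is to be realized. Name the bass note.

V in Cb major has root Gb; the chord is Gb-Bb-Db-Fb.
The figure 65 means first inversion — the third is in the bass.

Bb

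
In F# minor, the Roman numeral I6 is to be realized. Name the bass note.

I in F# minor has root F#; the chord is F#-A#-C#.
The figure 6 means first inversion — the third is in the bass.

A#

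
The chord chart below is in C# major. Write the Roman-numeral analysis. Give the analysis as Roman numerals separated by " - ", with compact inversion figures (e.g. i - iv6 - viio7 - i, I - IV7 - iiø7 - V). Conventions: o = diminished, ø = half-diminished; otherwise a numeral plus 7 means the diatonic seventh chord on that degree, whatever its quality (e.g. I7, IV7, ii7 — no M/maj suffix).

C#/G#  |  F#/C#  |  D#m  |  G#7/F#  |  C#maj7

C#/G#: major triad on C# = scale degree 1 → I64.
F#/C#: major triad on F# = scale degree 4 → IV64.
D#m: minor triad on D# = scale degree 2 → ii.
G#7/F# has root G#, degree 5 in C# major, so V42.
C#maj7 has root C#, degree 1 in C# major, so I7.

I64 - IV64 - ii - V42 - I7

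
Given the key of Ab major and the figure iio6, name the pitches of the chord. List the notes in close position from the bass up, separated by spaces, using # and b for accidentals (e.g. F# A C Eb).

Db Fb Bb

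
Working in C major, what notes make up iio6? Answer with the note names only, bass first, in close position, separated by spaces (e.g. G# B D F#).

F Ab D

iio6 is the diminished supertonic triad, borrowed from the parallel minor. In C major that root is D.
So the chord is D-F-Ab.
With the 6 figure the chord is in first inversion; from the bass F upward in close position it reads F-Ab-D.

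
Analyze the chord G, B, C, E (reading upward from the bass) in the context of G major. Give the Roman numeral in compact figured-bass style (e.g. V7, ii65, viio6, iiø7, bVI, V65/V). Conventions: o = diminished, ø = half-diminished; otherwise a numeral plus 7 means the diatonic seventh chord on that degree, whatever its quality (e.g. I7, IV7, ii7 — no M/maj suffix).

IV43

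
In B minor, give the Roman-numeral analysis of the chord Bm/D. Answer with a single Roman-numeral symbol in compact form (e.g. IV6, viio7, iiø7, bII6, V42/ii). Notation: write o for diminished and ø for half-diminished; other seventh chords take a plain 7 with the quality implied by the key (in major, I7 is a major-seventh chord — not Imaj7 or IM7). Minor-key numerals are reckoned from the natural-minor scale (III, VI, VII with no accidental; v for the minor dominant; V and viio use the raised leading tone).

Stacked in thirds the chord is B-D-F#: a minor triad on B.
B is scale degree 1 in B minor, and a minor triad on that degree is written i.
With D in the bass the chord is in first inversion, so the figured bass is 6.

i6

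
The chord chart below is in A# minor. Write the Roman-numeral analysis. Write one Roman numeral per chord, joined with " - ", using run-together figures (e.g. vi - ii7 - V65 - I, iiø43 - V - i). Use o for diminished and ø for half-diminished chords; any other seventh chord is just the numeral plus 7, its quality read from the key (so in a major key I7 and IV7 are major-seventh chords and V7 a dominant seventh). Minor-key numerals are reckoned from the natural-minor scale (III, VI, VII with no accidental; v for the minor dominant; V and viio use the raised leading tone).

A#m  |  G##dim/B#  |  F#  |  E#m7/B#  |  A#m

i - viio6 - VI - v43 - i

A#m has root A#, degree 1 in A# minor, so i.
G##dim/B#: diminished triad on G## = scale degree 7 → viio6.
F#: root F# is the submediant; major triad there is VI.
E#m7/B#: minor seventh chord on E# = scale degree 5 → v43.
A#m: minor triad on A# = scale degree 1 → i.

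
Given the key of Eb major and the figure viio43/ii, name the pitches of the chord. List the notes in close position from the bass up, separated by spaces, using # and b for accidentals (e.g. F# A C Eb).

Bb Db E G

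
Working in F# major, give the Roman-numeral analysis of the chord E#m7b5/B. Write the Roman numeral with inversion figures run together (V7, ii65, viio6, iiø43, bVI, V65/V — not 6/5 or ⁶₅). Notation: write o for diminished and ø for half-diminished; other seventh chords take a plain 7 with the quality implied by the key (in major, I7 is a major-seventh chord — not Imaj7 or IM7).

viiø43

The pitches E#-G#-B-D# form a half-diminished seventh chord rooted on E#.
In F# major, E# is the leading tone; the diatonic half-diminished seventh chord there is viiø7.
With B in the bass the chord is in second inversion, so the figured bass is 43.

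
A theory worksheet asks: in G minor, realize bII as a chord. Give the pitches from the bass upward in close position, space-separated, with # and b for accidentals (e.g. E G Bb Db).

bII is the Neapolitan chord — a major triad on the lowered second degree. In G minor that root is Ab.
So the chord is Ab-C-Eb.

Ab C Eb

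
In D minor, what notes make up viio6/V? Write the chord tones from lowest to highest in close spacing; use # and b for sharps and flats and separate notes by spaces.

B D G#

The slash marks an applied leading-tone chord: viio of V. In D minor, V is A, so the leading tone to it is G#, a half step below.
Building a diminished triad on G# gives G#-B-D.
With the 6 figure the chord is in first inversion; from the bass B upward in close position it reads B-D-G#.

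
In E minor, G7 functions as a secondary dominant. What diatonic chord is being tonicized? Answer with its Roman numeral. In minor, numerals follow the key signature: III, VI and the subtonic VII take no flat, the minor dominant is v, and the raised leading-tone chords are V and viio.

The chord is a dominant seventh chord on G.
A dominant resolves down a perfect fifth: G → C. In E minor, C is scale degree 6, i.e. VI.

VI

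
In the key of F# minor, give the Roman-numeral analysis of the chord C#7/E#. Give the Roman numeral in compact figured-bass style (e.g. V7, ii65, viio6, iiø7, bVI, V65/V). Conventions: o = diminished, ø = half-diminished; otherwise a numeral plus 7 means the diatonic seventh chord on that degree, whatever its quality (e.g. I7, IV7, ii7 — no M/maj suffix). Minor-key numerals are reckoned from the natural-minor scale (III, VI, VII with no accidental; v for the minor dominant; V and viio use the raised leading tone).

V65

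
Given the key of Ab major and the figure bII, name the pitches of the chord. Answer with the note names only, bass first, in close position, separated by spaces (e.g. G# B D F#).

Scale degree 2 in Ab major is Bb; lowering it a half step gives Bbb. bII is the Neapolitan chord — a major triad on the lowered second degree.
So the chord is Bbb-Db-Fb, a major triad.

Bbb Db Fb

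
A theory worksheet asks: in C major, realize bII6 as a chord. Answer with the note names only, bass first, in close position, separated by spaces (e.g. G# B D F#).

F Ab Db

bII6 is the Neapolitan sixth — a major triad on the lowered second degree, here in its customary first inversion. In C major that root is Db.
So the chord is Db-F-Ab.
With the 6 figure the chord is in first inversion; from the bass F upward in close position it reads F-Ab-Db.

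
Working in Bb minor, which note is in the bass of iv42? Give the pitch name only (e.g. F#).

Db

iv in Bb minor has root Eb; the chord is Eb-Gb-Bb-Db.
The figure 42 means third inversion — the seventh is in the bass.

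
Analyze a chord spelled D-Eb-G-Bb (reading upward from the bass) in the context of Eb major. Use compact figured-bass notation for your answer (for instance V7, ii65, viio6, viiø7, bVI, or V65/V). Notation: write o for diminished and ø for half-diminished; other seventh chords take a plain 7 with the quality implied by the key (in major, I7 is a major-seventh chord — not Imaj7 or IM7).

Stacked in thirds the chord is Eb-G-Bb-D: a major seventh chord on Eb.
In Eb major, Eb is the tonic; the diatonic major seventh chord there is I7.
With D in the bass the chord is in third inversion, so the figured bass is 42.

I42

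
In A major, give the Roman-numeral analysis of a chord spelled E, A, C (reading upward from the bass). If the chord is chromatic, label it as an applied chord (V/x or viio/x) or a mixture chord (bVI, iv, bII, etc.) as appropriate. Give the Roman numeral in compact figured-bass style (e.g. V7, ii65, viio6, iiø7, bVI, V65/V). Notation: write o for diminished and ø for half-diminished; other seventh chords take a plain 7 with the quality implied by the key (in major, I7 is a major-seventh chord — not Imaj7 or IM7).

i64

Stacked in thirds the chord is A-C-E: a minor triad on A.
A is the first degree of A major. This is the minor tonic, borrowed from the parallel minor.
With E in the bass the chord is in second inversion, so the figured bass is 64.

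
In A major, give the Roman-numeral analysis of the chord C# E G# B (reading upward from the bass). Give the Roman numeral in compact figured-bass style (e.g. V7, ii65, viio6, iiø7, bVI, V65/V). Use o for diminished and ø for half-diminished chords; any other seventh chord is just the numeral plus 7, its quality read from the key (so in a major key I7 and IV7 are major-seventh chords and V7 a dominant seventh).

The pitches C#-E-G#-B form a minor seventh chord rooted on C#.
C# is scale degree 3 in A major, and a minor seventh chord on that degree is written iii7.

iii7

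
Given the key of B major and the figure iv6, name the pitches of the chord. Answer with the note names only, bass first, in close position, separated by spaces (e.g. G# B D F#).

G B E

iv6 is the minor subdominant, borrowed from the parallel minor. In B major that root is E.
So the chord is E-G-B, a minor triad.
The figured bass 6 indicates first inversion, placing the third (G) in the bass: G-B-E.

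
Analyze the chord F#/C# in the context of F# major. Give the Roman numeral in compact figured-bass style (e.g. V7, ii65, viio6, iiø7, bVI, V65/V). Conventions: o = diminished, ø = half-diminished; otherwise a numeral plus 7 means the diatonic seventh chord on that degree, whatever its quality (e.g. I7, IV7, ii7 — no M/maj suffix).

I64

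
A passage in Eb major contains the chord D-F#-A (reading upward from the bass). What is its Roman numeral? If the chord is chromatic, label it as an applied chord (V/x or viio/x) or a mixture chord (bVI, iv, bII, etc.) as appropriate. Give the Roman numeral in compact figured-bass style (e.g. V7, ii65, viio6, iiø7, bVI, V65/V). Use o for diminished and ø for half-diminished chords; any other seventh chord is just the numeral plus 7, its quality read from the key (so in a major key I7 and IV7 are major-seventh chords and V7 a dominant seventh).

V/iii

Stacked in thirds the chord is D-F#-A: a major triad on D.
D is not a diatonic chord root with this quality in Eb major, but it lies a perfect fifth above G (iii), so the chord functions as an applied dominant of iii.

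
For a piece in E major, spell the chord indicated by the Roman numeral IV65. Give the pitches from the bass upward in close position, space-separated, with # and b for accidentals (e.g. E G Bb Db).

C# E G# A

In E major, scale degree 4 is A, and the diatonic chord built there is a major seventh chord.
Stacking thirds from A gives A-C#-E-G#.
With the 65 figure the chord is in first inversion; from the bass C# upward in close position it reads C#-E-G#-A.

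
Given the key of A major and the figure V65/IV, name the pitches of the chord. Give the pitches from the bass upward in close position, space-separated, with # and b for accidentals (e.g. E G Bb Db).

C# E G A

V65/IV is a secondary dominant — the dominant seventh of IV. IV in A major is D, so the applied chord's root is A, a perfect fifth above.
Building a dominant seventh chord on A gives A-C#-E-G.
With the 65 figure the chord is in first inversion; from the bass C# upward in close position it reads C#-E-G-A.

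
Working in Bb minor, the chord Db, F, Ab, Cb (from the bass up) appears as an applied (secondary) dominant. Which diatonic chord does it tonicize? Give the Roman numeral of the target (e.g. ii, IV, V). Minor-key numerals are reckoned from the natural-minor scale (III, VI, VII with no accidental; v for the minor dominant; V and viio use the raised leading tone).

VI

The chord is a dominant seventh chord on Db.
A dominant resolves down a perfect fifth: Db → Gb. In Bb minor, Gb is scale degree 6, i.e. VI.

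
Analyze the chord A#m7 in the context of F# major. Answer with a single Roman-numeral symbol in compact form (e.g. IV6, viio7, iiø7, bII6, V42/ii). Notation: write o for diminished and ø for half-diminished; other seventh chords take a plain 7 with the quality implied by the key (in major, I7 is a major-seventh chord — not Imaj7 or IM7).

The pitches A#-C#-E#-G# form a minor seventh chord rooted on A#.
In F# major, A# is the mediant; the diatonic minor seventh chord there is iii7.

iii7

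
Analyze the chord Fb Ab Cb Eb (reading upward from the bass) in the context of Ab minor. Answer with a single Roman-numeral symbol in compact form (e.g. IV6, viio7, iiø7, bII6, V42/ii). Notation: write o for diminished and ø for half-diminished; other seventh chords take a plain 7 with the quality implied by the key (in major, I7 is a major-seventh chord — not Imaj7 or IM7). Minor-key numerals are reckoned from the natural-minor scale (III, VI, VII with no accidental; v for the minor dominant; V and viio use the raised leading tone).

VI7

The pitches Fb-Ab-Cb-Eb form a major seventh chord rooted on Fb.
Fb is scale degree 6 in Ab minor, and a major seventh chord on that degree is written VI7.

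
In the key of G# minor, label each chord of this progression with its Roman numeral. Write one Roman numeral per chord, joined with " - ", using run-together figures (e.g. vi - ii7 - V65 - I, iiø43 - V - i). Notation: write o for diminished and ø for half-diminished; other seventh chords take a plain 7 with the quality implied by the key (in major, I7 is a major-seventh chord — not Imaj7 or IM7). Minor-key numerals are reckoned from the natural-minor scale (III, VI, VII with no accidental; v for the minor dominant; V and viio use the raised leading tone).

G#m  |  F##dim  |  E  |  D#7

G#m: root G# is the tonic; minor triad there is i.
F##dim: root F## is the leading tone; diminished triad there is viio.
E: root E is the submediant; major triad there is VI.
D#7: dominant seventh chord on D# = scale degree 5 → V7.

i - viio - VI - V7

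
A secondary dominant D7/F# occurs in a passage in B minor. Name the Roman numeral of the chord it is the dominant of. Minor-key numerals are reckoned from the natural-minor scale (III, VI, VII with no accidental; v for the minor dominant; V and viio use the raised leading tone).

VI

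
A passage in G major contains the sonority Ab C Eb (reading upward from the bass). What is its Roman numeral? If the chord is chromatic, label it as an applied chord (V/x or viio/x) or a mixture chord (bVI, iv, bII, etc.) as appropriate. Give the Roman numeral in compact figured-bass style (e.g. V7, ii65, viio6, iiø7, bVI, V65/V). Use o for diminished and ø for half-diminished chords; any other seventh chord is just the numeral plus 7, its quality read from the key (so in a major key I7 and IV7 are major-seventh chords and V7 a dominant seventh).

bII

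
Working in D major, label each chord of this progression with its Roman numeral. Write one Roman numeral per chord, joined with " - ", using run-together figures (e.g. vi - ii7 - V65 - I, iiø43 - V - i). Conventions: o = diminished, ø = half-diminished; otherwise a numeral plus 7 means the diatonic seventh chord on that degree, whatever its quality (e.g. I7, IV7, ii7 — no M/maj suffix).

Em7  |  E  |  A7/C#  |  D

ii7 - V/V - V65 - I

Em7: minor seventh chord on E = scale degree 2 → ii7.
E: a major triad on E, the applied dominant of V → V/V.
A7/C#: dominant seventh chord on A = scale degree 5 → V65.
D has root D, degree 1 in D major, so I.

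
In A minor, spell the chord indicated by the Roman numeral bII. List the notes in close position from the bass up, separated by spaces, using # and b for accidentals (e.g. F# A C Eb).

Bb D F

Scale degree 2 in A minor is B; lowering it a half step gives Bb. bII is the Neapolitan chord — a major triad on the lowered second degree.
So the chord is Bb-D-F, a major triad.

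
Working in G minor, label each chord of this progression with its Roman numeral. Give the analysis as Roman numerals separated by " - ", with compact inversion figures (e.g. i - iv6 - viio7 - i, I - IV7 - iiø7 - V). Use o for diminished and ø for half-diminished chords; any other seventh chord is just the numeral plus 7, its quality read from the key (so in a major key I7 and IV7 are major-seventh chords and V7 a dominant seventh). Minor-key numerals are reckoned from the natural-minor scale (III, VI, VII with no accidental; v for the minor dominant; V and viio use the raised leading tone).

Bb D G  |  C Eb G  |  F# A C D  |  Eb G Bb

Bb-D-G: minor triad on G = scale degree 1 → i6.
C-Eb-G: minor triad on C = scale degree 4 → iv.
F#-A-C-D has root D, degree 5 in G minor, so V65.
Eb-G-Bb has root Eb, degree 6 in G minor, so VI.

i6 - iv - V65 - VI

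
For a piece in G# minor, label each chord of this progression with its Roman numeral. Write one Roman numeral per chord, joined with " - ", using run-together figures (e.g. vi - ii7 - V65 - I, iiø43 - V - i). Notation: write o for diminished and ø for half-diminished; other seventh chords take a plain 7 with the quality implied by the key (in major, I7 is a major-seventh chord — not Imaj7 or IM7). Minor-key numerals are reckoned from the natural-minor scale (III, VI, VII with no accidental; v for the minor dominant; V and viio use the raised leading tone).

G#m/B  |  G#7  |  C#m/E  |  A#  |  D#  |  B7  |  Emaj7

i6 - V7/iv - iv6 - V/V - V - V7/VI - VI7

G#m/B has root G#, degree 1 in G# minor, so i6.
G#7: chromatic; G# is V of iv, so V7/iv.
C#m/E: root C# is the subdominant; minor triad there is iv6.
A#: a major triad on A#, the applied dominant of V → V/V.
D#: major triad on D# = scale degree 5 → V.
B7: a dominant seventh chord on B, the applied dominant of VI → V7/VI.
Emaj7: major seventh chord on E = scale degree 6 → VI7.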